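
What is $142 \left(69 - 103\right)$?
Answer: $-4828$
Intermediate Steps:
$142 \left(69 - 103\right) = 142 \left(-34\right) = -4828$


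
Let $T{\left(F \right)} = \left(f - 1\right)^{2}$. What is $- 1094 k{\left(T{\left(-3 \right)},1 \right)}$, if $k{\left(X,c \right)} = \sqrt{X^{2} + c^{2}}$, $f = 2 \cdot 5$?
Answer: $- 1094 \sqrt{6562} \approx -88621.0$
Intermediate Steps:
$f = 10$
$T{\left(F \right)} = 81$ ($T{\left(F \right)} = \left(10 - 1\right)^{2} = 9^{2} = 81$)
$- 1094 k{\left(T{\left(-3 \right)},1 \right)} = - 1094 \sqrt{81^{2} + 1^{2}} = - 1094 \sqrt{6561 + 1} = - 1094 \sqrt{6562}$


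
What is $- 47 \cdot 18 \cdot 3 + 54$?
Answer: $-2484$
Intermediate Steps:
$- 47 \cdot 18 \cdot 3 + 54 = \left(-47\right) 54 + 54 = -2538 + 54 = -2484$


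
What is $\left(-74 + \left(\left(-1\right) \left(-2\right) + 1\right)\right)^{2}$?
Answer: $5041$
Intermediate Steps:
$\left(-74 + \left(\left(-1\right) \left(-2\right) + 1\right)\right)^{2} = \left(-74 + \left(2 + 1\right)\right)^{2} = \left(-74 + 3\right)^{2} = \left(-71\right)^{2} = 5041$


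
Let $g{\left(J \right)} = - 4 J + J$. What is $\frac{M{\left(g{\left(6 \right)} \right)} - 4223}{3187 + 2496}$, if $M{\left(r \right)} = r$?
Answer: $- \frac{4241}{5683} \approx -0.74626$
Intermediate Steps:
$g{\left(J \right)} = - 3 J$
$\frac{M{\left(g{\left(6 \right)} \right)} - 4223}{3187 + 2496} = \frac{\left(-3\right) 6 - 4223}{3187 + 2496} = \frac{-18 - 4223}{5683} = \left(-4241\right) \frac{1}{5683} = - \frac{4241}{5683}$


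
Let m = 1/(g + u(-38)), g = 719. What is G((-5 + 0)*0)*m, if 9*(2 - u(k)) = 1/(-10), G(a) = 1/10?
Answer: 9/64891 ≈ 0.00013869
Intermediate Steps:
G(a) = 1/10
u(k) = 181/90 (u(k) = 2 - 1/9/(-10) = 2 - 1/9*(-1/10) = 2 + 1/90 = 181/90)
m = 90/64891 (m = 1/(719 + 181/90) = 1/(64891/90) = 90/64891 ≈ 0.0013869)
G((-5 + 0)*0)*m = (1/10)*(90/64891) = 9/64891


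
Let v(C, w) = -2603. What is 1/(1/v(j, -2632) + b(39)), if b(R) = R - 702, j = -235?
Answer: -2603/1725790 ≈ -0.0015083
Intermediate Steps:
b(R) = -702 + R
1/(1/v(j, -2632) + b(39)) = 1/(1/(-2603) + (-702 + 39)) = 1/(-1/2603 - 663) = 1/(-1725790/2603) = -2603/1725790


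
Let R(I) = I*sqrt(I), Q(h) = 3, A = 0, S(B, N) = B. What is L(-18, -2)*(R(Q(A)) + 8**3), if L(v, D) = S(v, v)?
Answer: -9216 - 54*sqrt(3) ≈ -9309.5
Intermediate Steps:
L(v, D) = v
R(I) = I**(3/2)
L(-18, -2)*(R(Q(A)) + 8**3) = -18*(3**(3/2) + 8**3) = -18*(3*sqrt(3) + 512) = -18*(512 + 3*sqrt(3)) = -9216 - 54*sqrt(3)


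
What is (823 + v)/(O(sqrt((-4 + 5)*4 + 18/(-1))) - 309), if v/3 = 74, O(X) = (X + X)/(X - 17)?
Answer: -19562191/5782699 + 7106*I*sqrt(14)/5782699 ≈ -3.3829 + 0.0045979*I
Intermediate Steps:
O(X) = 2*X/(-17 + X) (O(X) = (2*X)/(-17 + X) = 2*X/(-17 + X))
v = 222 (v = 3*74 = 222)
(823 + v)/(O(sqrt((-4 + 5)*4 + 18/(-1))) - 309) = (823 + 222)/(2*sqrt((-4 + 5)*4 + 18/(-1))/(-17 + sqrt((-4 + 5)*4 + 18/(-1))) - 309) = 1045/(2*sqrt(1*4 + 18*(-1))/(-17 + sqrt(1*4 + 18*(-1))) - 309) = 1045/(2*sqrt(4 - 18)/(-17 + sqrt(4 - 18)) - 309) = 1045/(2*sqrt(-14)/(-17 + sqrt(-14)) - 309) = 1045/(2*(I*sqrt(14))/(-17 + I*sqrt(14)) - 309) = 1045/(2*I*sqrt(14)/(-17 + I*sqrt(14)) - 309) = 1045/(-309 + 2*I*sqrt(14)/(-17 + I*sqrt(14)))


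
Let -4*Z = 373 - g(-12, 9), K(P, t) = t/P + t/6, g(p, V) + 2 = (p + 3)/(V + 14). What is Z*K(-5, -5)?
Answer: -1439/92 ≈ -15.641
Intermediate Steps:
g(p, V) = -2 + (3 + p)/(14 + V) (g(p, V) = -2 + (p + 3)/(V + 14) = -2 + (3 + p)/(14 + V))
K(P, t) = t/6 + t/P (K(P, t) = t/P + t*(1/6) = t/P + t/6 = t/6 + t/P)
Z = -4317/46 (Z = -(373 - (-25 - 12 - 2*9)/(14 + 9))/4 = -(373 - (-25 - 12 - 18)/23)/4 = -(373 - (-55)/23)/4 = -(373 - 1*(-55/23))/4 = -(373 + 55/23)/4 = -1/4*8634/23 = -4317/46 ≈ -93.848)
Z*K(-5, -5) = -4317*((1/6)*(-5) - 5/(-5))/46 = -4317*(-5/6 - 5*(-1/5))/46 = -4317*(-5/6 + 1)/46 = -4317/46*1/6 = -1439/92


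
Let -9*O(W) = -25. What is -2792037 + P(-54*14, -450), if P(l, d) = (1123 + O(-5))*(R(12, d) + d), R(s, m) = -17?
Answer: -29859977/9 ≈ -3.3178e+6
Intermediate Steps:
O(W) = 25/9 (O(W) = -⅑*(-25) = 25/9)
P(l, d) = -172244/9 + 10132*d/9 (P(l, d) = (1123 + 25/9)*(-17 + d) = 10132*(-17 + d)/9 = -172244/9 + 10132*d/9)
-2792037 + P(-54*14, -450) = -2792037 + (-172244/9 + (10132/9)*(-450)) = -2792037 + (-172244/9 - 506600) = -2792037 - 4731644/9 = -29859977/9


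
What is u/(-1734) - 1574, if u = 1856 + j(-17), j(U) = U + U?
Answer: -1365569/867 ≈ -1575.1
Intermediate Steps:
j(U) = 2*U
u = 1822 (u = 1856 + 2*(-17) = 1856 - 34 = 1822)
u/(-1734) - 1574 = 1822/(-1734) - 1574 = 1822*(-1/1734) - 1574 = -911/867 - 1574 = -1365569/867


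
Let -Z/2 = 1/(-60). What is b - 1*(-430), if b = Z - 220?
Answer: 6301/30 ≈ 210.03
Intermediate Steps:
Z = 1/30 (Z = -2/(-60) = -2*(-1/60) = 1/30 ≈ 0.033333)
b = -6599/30 (b = 1/30 - 220 = -6599/30 ≈ -219.97)
b - 1*(-430) = -6599/30 - 1*(-430) = -6599/30 + 430 = 6301/30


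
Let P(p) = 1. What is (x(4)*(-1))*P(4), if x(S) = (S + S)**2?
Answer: -64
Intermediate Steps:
x(S) = 4*S**2 (x(S) = (2*S)**2 = 4*S**2)
(x(4)*(-1))*P(4) = ((4*4**2)*(-1))*1 = ((4*16)*(-1))*1 = (64*(-1))*1 = -64*1 = -64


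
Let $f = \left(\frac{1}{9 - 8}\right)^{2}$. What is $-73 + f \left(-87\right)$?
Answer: $-160$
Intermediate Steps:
$f = 1$ ($f = \left(1^{-1}\right)^{2} = 1^{2} = 1$)
$-73 + f \left(-87\right) = -73 + 1 \left(-87\right) = -73 - 87 = -160$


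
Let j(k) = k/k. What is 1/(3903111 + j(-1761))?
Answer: 1/3903112 ≈ 2.5621e-7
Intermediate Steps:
j(k) = 1
1/(3903111 + j(-1761)) = 1/(3903111 + 1) = 1/3903112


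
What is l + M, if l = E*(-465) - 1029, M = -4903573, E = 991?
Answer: -5365417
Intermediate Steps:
l = -461844 (l = 991*(-465) - 1029 = -460815 - 1029 = -461844)
l + M = -461844 - 4903573 = -5365417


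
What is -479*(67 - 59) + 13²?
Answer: -3663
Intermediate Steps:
-479*(67 - 59) + 13² = -479*8 + 169 = -3832 + 169 = -3663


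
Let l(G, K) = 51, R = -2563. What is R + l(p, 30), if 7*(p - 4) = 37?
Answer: -2512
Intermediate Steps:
p = 65/7 (p = 4 + (1/7)*37 = 4 + 37/7 = 65/7 ≈ 9.2857)
R + l(p, 30) = -2563 + 51 = -2512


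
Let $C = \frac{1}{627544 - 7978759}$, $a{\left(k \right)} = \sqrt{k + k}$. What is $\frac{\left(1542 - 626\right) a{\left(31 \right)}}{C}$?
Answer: $- 6733712940 \sqrt{62} \approx -5.3021 \cdot 10^{10}$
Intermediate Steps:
$a{\left(k \right)} = \sqrt{2} \sqrt{k}$ ($a{\left(k \right)} = \sqrt{2 k} = \sqrt{2} \sqrt{k}$)
$C = - \frac{1}{7351215}$ ($C = \frac{1}{-7351215} = - \frac{1}{7351215} \approx -1.3603 \cdot 10^{-7}$)
$\frac{\left(1542 - 626\right) a{\left(31 \right)}}{C} = \frac{\left(1542 - 626\right) \sqrt{2} \sqrt{31}}{- \frac{1}{7351215}} = 916 \sqrt{62} \left(-7351215\right) = - 6733712940 \sqrt{62}$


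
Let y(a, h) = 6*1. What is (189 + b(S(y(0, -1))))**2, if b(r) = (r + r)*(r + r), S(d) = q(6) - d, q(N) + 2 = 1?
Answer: 148225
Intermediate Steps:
q(N) = -1 (q(N) = -2 + 1 = -1)
y(a, h) = 6
S(d) = -1 - d
b(r) = 4*r**2 (b(r) = (2*r)*(2*r) = 4*r**2)
(189 + b(S(y(0, -1))))**2 = (189 + 4*(-1 - 1*6)**2)**2 = (189 + 4*(-1 - 6)**2)**2 = (189 + 4*(-7)**2)**2 = (189 + 4*49)**2 = (189 + 196)**2 = 385**2 = 148225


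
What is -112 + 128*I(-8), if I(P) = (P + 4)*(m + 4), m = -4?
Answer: -112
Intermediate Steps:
I(P) = 0 (I(P) = (P + 4)*(-4 + 4) = (4 + P)*0 = 0)
-112 + 128*I(-8) = -112 + 128*0 = -112 + 0 = -112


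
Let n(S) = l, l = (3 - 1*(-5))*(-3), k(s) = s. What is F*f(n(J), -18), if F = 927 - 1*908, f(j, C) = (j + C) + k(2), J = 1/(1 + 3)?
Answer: -760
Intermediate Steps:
J = ¼ (J = 1/4 = ¼ ≈ 0.25000)
l = -24 (l = (3 + 5)*(-3) = 8*(-3) = -24)
n(S) = -24
f(j, C) = 2 + C + j (f(j, C) = (j + C) + 2 = (C + j) + 2 = 2 + C + j)
F = 19 (F = 927 - 908 = 19)
F*f(n(J), -18) = 19*(2 - 18 - 24) = 19*(-40) = -760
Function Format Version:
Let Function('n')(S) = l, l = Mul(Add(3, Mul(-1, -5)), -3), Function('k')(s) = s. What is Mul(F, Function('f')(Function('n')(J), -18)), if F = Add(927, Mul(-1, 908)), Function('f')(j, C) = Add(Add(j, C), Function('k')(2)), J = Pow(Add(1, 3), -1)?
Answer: -760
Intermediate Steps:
J = Rational(1, 4) (J = Pow(4, -1) = Rational(1, 4) ≈ 0.25000)
l = -24 (l = Mul(Add(3, 5), -3) = Mul(8, -3) = -24)
Function('n')(S) = -24
Function('f')(j, C) = Add(2, C, j) (Function('f')(j, C) = Add(Add(j, C), 2) = Add(Add(C, j), 2) = Add(2, C, j))
F = 19 (F = Add(927, -908) = 19)
Mul(F, Function('f')(Function('n')(J), -18)) = Mul(19, Add(2, -18, -24)) = Mul(19, -40) = -760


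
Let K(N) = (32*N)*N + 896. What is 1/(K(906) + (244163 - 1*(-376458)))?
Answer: 1/26888269 ≈ 3.7191e-8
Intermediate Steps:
K(N) = 896 + 32*N² (K(N) = 32*N² + 896 = 896 + 32*N²)
1/(K(906) + (244163 - 1*(-376458))) = 1/((896 + 32*906²) + (244163 - 1*(-376458))) = 1/((896 + 32*820836) + (244163 + 376458)) = 1/((896 + 26266752) + 620621) = 1/(26267648 + 620621) = 1/26888269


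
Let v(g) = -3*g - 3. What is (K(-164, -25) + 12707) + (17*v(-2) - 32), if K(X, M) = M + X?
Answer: 12537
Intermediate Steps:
v(g) = -3 - 3*g
(K(-164, -25) + 12707) + (17*v(-2) - 32) = ((-25 - 164) + 12707) + (17*(-3 - 3*(-2)) - 32) = (-189 + 12707) + (17*(-3 + 6) - 32) = 12518 + (17*3 - 32) = 12518 + (51 - 32) = 12518 + 19 = 12537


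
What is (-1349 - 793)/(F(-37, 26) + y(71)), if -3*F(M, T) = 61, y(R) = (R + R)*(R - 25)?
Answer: -6426/19535 ≈ -0.32895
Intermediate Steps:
y(R) = 2*R*(-25 + R) (y(R) = (2*R)*(-25 + R) = 2*R*(-25 + R))
F(M, T) = -61/3 (F(M, T) = -⅓*61 = -61/3)
(-1349 - 793)/(F(-37, 26) + y(71)) = (-1349 - 793)/(-61/3 + 2*71*(-25 + 71)) = -2142/(-61/3 + 2*71*46) = -2142/(-61/3 + 6532) = -2142/19535/3 = -2142*3/19535 = -6426/19535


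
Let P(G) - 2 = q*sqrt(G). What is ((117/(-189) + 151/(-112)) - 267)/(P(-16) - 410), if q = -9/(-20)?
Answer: 38408525/58263534 + 451865*I/155369424 ≈ 0.65922 + 0.0029083*I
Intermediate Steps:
q = 9/20 (q = -9*(-1/20) = 9/20 ≈ 0.45000)
P(G) = 2 + 9*sqrt(G)/20
((117/(-189) + 151/(-112)) - 267)/(P(-16) - 410) = ((117/(-189) + 151/(-112)) - 267)/((2 + 9*sqrt(-16)/20) - 410) = ((117*(-1/189) + 151*(-1/112)) - 267)/((2 + 9*(4*I)/20) - 410) = ((-13/21 - 151/112) - 267)/((2 + 9*I/5) - 410) = (-661/336 - 267)/(-408 + 9*I/5) = -2259325*(-408 - 9*I/5)/1398324816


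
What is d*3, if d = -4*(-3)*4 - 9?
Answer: 117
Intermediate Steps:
d = 39 (d = 12*4 - 9 = 48 - 9 = 39)
d*3 = 39*3 = 117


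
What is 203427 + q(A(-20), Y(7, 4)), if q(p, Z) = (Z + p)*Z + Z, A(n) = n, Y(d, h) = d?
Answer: 203343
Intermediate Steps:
q(p, Z) = Z + Z*(Z + p) (q(p, Z) = Z*(Z + p) + Z = Z + Z*(Z + p))
203427 + q(A(-20), Y(7, 4)) = 203427 + 7*(1 + 7 - 20) = 203427 + 7*(-12) = 203427 - 84 = 203343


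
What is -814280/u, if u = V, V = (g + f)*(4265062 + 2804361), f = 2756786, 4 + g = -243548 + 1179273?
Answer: -814280/26103893913461 ≈ -3.1194e-8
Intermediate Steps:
g = 935721 (g = -4 + (-243548 + 1179273) = -4 + 935725 = 935721)
V = 26103893913461 (V = (935721 + 2756786)*(4265062 + 2804361) = 3692507*7069423 = 26103893913461)
u = 26103893913461
-814280/u = -814280/26103893913461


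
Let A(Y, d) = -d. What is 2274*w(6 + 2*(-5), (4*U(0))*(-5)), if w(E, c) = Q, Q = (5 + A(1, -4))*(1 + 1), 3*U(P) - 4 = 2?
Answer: 40932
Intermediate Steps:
U(P) = 2 (U(P) = 4/3 + (1/3)*2 = 4/3 + 2/3 = 2)
Q = 18 (Q = (5 - 1*(-4))*(1 + 1) = (5 + 4)*2 = 9*2 = 18)
w(E, c) = 18
2274*w(6 + 2*(-5), (4*U(0))*(-5)) = 2274*18 = 40932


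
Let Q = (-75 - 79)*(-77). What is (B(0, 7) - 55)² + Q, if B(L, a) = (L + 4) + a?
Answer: 13794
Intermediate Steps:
B(L, a) = 4 + L + a (B(L, a) = (4 + L) + a = 4 + L + a)
Q = 11858 (Q = -154*(-77) = 11858)
(B(0, 7) - 55)² + Q = ((4 + 0 + 7) - 55)² + 11858 = (11 - 55)² + 11858 = (-44)² + 11858 = 1936 + 11858 = 13794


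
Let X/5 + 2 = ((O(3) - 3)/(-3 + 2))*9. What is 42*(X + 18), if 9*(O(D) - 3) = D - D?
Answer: 336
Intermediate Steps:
O(D) = 3 (O(D) = 3 + (D - D)/9 = 3 + (⅑)*0 = 3 + 0 = 3)
X = -10 (X = -10 + 5*(((3 - 3)/(-3 + 2))*9) = -10 + 5*((0/(-1))*9) = -10 + 5*((0*(-1))*9) = -10 + 5*(0*9) = -10 + 5*0 = -10 + 0 = -10)
42*(X + 18) = 42*(-10 + 18) = 42*8 = 336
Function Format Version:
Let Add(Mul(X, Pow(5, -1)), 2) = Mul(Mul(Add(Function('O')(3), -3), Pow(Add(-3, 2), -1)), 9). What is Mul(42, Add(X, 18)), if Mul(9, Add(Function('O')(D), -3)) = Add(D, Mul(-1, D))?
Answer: 336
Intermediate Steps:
Function('O')(D) = 3 (Function('O')(D) = Add(3, Mul(Rational(1, 9), Add(D, Mul(-1, D)))) = Add(3, Mul(Rational(1, 9), 0)) = Add(3, 0) = 3)
X = -10 (X = Add(-10, Mul(5, Mul(Mul(Add(3, -3), Pow(Add(-3, 2), -1)), 9))) = Add(-10, Mul(5, Mul(Mul(0, Pow(-1, -1)), 9))) = Add(-10, Mul(5, Mul(Mul(0, -1), 9))) = Add(-10, Mul(5, Mul(0, 9))) = Add(-10, Mul(5, 0)) = Add(-10, 0) = -10)
Mul(42, Add(X, 18)) = Mul(42, Add(-10, 18)) = Mul(42, 8) = 336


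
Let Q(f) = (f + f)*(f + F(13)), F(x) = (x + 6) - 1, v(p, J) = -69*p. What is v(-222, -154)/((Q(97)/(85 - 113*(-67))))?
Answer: 2549448/485 ≈ 5256.6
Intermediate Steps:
F(x) = 5 + x (F(x) = (6 + x) - 1 = 5 + x)
Q(f) = 2*f*(18 + f) (Q(f) = (f + f)*(f + (5 + 13)) = (2*f)*(f + 18) = (2*f)*(18 + f) = 2*f*(18 + f))
v(-222, -154)/((Q(97)/(85 - 113*(-67)))) = (-69*(-222))/(((2*97*(18 + 97))/(85 - 113*(-67)))) = 15318/(((2*97*115)/(85 + 7571))) = 15318/((22310/7656)) = 15318/((22310*(1/7656))) = 15318/(11155/3828) = 15318*(3828/11155) = 2549448/485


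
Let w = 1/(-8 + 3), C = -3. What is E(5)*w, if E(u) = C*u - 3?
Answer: 18/5 ≈ 3.6000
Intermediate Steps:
E(u) = -3 - 3*u (E(u) = -3*u - 3 = -3 - 3*u)
w = -1/5 (w = 1/(-5) = -1/5 ≈ -0.20000)
E(5)*w = (-3 - 3*5)*(-1/5) = (-3 - 15)*(-1/5) = -18*(-1/5) = 18/5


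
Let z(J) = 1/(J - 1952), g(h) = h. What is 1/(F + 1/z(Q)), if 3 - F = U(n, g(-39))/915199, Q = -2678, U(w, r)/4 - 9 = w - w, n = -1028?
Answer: -915199/4234625809 ≈ -0.00021612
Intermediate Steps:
U(w, r) = 36 (U(w, r) = 36 + 4*(w - w) = 36 + 4*0 = 36 + 0 = 36)
z(J) = 1/(-1952 + J)
F = 2745561/915199 (F = 3 - 36/915199 = 2745561/915199 ≈ 3.0000)
1/(F + 1/z(Q)) = 1/(2745561/915199 + 1/(1/(-1952 - 2678))) = 1/(2745561/915199 + 1/(1/(-4630))) = 1/(2745561/915199 + 1/(-1/4630)) = 1/(2745561/915199 - 4630) = 1/(-4234625809/915199) = -915199/4234625809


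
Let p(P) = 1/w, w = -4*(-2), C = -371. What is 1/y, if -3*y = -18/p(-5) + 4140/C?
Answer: 371/19188 ≈ 0.019335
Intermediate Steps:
w = 8
p(P) = 1/8
y = 19188/371 (y = -(-18/1/8 + 4140/(-371))/3 = -(-18*8 + 4140*(-1/371))/3 = -(-144 - 4140/371)/3 = -1/3*(-57564/371) = 19188/371 ≈ 51.720)
1/y = 1/(19188/371) = 371/19188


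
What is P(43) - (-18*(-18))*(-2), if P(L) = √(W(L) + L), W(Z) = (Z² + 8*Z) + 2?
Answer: 648 + √2238 ≈ 695.31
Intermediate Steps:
W(Z) = 2 + Z² + 8*Z
P(L) = √(2 + L² + 9*L) (P(L) = √((2 + L² + 8*L) + L) = √(2 + L² + 9*L))
P(43) - (-18*(-18))*(-2) = √(2 + 43² + 9*43) - (-18*(-18))*(-2) = √(2 + 1849 + 387) - 324*(-2) = √2238 - 1*(-648) = √2238 + 648 = 648 + √2238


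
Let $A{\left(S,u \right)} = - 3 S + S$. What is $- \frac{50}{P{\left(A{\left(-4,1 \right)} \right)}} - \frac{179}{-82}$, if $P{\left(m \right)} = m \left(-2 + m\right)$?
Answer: $\frac{1123}{984} \approx 1.1413$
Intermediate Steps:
$A{\left(S,u \right)} = - 2 S$
$- \frac{50}{P{\left(A{\left(-4,1 \right)} \right)}} - \frac{179}{-82} = - \frac{50}{\left(-2\right) \left(-4\right) \left(-2 - -8\right)} - \frac{179}{-82} = - \frac{50}{8 \left(-2 + 8\right)} - - \frac{179}{82} = - \frac{50}{8 \cdot 6} + \frac{179}{82} = - \frac{50}{48} + \frac{179}{82} = \left(-50\right) \frac{1}{48} + \frac{179}{82} = - \frac{25}{24} + \frac{179}{82} = \frac{1123}{984}$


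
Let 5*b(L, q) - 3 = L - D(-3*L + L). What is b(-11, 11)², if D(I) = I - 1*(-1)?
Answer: 961/25 ≈ 38.440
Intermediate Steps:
D(I) = 1 + I (D(I) = I + 1 = 1 + I)
b(L, q) = ⅖ + 3*L/5 (b(L, q) = ⅗ + (L - (1 + (-3*L + L)))/5 = ⅗ + (L - (1 - 2*L))/5 = ⅗ + (L + (-1 + 2*L))/5 = ⅗ + (-1 + 3*L)/5 = ⅗ + (-⅕ + 3*L/5) = ⅖ + 3*L/5)
b(-11, 11)² = (⅖ + (⅗)*(-11))² = (⅖ - 33/5)² = (-31/5)² = 961/25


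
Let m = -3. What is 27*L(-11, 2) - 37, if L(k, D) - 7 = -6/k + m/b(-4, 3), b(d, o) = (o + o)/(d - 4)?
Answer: 3022/11 ≈ 274.73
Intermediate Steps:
b(d, o) = 2*o/(-4 + d) (b(d, o) = (2*o)/(-4 + d) = 2*o/(-4 + d))
L(k, D) = 11 - 6/k (L(k, D) = 7 + (-6/k - 3/(2*3/(-4 - 4))) = 7 + (-6/k - 3/(2*3/(-8))) = 7 + (-6/k - 3/(2*3*(-1/8))) = 7 + (-6/k - 3/(-3/4)) = 7 + (-6/k - 3*(-4/3)) = 7 + (-6/k + 4) = 7 + (4 - 6/k) = 11 - 6/k)
27*L(-11, 2) - 37 = 27*(11 - 6/(-11)) - 37 = 27*(11 - 6*(-1/11)) - 37 = 27*(11 + 6/11) - 37 = 27*(127/11) - 37 = 3429/11 - 37 = 3022/11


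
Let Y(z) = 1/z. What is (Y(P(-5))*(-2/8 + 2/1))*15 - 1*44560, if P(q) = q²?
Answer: -891179/20 ≈ -44559.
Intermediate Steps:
(Y(P(-5))*(-2/8 + 2/1))*15 - 1*44560 = ((-2/8 + 2/1)/((-5)²))*15 - 1*44560 = ((-2*⅛ + 2*1)/25)*15 - 44560 = ((-¼ + 2)/25)*15 - 44560 = ((1/25)*(7/4))*15 - 44560 = (7/100)*15 - 44560 = 21/20 - 44560 = -891179/20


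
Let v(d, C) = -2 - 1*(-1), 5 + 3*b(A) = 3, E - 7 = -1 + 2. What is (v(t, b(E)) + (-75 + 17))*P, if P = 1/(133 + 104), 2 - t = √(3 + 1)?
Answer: -59/237 ≈ -0.24895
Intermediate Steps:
E = 8 (E = 7 + (-1 + 2) = 7 + 1 = 8)
t = 0 (t = 2 - √(3 + 1) = 2 - √4 = 2 - 1*2 = 2 - 2 = 0)
P = 1/237 ≈ 0.0042194
b(A) = -⅔ (b(A) = -5/3 + (⅓)*3 = -5/3 + 1 = -⅔)
v(d, C) = -1 (v(d, C) = -2 + 1 = -1)
(v(t, b(E)) + (-75 + 17))*P = (-1 + (-75 + 17))*(1/237) = (-1 - 58)*(1/237) = -59*1/237 = -59/237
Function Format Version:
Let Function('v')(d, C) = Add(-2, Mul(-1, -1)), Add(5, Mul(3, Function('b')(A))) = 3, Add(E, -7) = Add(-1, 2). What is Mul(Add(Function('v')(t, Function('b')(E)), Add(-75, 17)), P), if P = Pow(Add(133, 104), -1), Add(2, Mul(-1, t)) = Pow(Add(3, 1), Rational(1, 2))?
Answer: Rational(-59, 237) ≈ -0.24895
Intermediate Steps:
E = 8 (E = Add(7, Add(-1, 2)) = Add(7, 1) = 8)
t = 0 (t = Add(2, Mul(-1, Pow(Add(3, 1), Rational(1, 2)))) = Add(2, Mul(-1, Pow(4, Rational(1, 2)))) = Add(2, Mul(-1, 2)) = Add(2, -2) = 0)
P = Rational(1, 237) (P = Pow(237, -1) = Rational(1, 237) ≈ 0.0042194)
Function('b')(A) = Rational(-2, 3) (Function('b')(A) = Add(Rational(-5, 3), Mul(Rational(1, 3), 3)) = Add(Rational(-5, 3), 1) = Rational(-2, 3))
Function('v')(d, C) = -1 (Function('v')(d, C) = Add(-2, 1) = -1)
Mul(Add(Function('v')(t, Function('b')(E)), Add(-75, 17)), P) = Mul(Add(-1, Add(-75, 17)), Rational(1, 237)) = Mul(Add(-1, -58), Rational(1, 237)) = Mul(-59, Rational(1, 237)) = Rational(-59, 237)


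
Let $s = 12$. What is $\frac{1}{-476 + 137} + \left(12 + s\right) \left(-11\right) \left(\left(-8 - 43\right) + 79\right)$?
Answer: $- \frac{2505889}{339} \approx -7392.0$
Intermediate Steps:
$\frac{1}{-476 + 137} + \left(12 + s\right) \left(-11\right) \left(\left(-8 - 43\right) + 79\right) = \frac{1}{-476 + 137} + \left(12 + 12\right) \left(-11\right) \left(\left(-8 - 43\right) + 79\right) = \frac{1}{-339} + 24 \left(-11\right) \left(-51 + 79\right) = - \frac{1}{339} - 7392 = - \frac{2505889}{339}$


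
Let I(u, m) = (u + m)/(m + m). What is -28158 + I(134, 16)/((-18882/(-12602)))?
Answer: -1417654091/50352 ≈ -28155.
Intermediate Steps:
I(u, m) = (m + u)/(2*m) (I(u, m) = (m + u)/((2*m)) = (m + u)*(1/(2*m)) = (m + u)/(2*m))
-28158 + I(134, 16)/((-18882/(-12602))) = -28158 + ((½)*(16 + 134)/16)/((-18882/(-12602))) = -28158 + ((½)*(1/16)*150)/((-18882*(-1/12602))) = -28158 + 75/(16*(9441/6301)) = -28158 + (75/16)*(6301/9441) = -28158 + 157525/50352 = -1417654091/50352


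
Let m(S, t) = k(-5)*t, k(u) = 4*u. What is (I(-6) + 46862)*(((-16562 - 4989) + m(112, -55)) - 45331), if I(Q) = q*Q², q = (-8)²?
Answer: -3234237812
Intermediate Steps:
q = 64
m(S, t) = -20*t (m(S, t) = (4*(-5))*t = -20*t)
I(Q) = 64*Q²
(I(-6) + 46862)*(((-16562 - 4989) + m(112, -55)) - 45331) = (64*(-6)² + 46862)*(((-16562 - 4989) - 20*(-55)) - 45331) = (64*36 + 46862)*((-21551 + 1100) - 45331) = (2304 + 46862)*(-20451 - 45331) = 49166*(-65782) = -3234237812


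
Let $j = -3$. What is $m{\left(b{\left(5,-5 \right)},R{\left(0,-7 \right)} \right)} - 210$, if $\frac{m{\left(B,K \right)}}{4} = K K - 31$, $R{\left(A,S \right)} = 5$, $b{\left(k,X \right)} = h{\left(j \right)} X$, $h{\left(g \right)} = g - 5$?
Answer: $-234$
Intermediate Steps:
$h{\left(g \right)} = -5 + g$ ($h{\left(g \right)} = g - 5 = -5 + g$)
$b{\left(k,X \right)} = - 8 X$ ($b{\left(k,X \right)} = \left(-5 - 3\right) X = - 8 X$)
$m{\left(B,K \right)} = -124 + 4 K^{2}$ ($m{\left(B,K \right)} = 4 \left(K K - 31\right) = 4 \left(K^{2} - 31\right) = 4 \left(-31 + K^{2}\right) = -124 + 4 K^{2}$)
$m{\left(b{\left(5,-5 \right)},R{\left(0,-7 \right)} \right)} - 210 = \left(-124 + 4 \cdot 5^{2}\right) - 210 = \left(-124 + 4 \cdot 25\right) - 210 = \left(-124 + 100\right) - 210 = -24 - 210 = -234$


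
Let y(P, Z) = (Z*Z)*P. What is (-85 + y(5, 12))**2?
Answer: 403225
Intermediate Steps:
y(P, Z) = P*Z**2 (y(P, Z) = Z**2*P = P*Z**2)
(-85 + y(5, 12))**2 = (-85 + 5*12**2)**2 = (-85 + 5*144)**2 = (-85 + 720)**2 = 635**2 = 403225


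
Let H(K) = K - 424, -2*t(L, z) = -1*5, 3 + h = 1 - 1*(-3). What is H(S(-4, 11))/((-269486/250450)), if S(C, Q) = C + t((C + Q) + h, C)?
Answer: 106566475/269486 ≈ 395.44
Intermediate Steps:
h = 1 (h = -3 + (1 - 1*(-3)) = -3 + (1 + 3) = -3 + 4 = 1)
t(L, z) = 5/2 (t(L, z) = -(-1)*5/2 = -1/2*(-5) = 5/2)
S(C, Q) = 5/2 + C (S(C, Q) = C + 5/2 = 5/2 + C)
H(K) = -424 + K
H(S(-4, 11))/((-269486/250450)) = (-424 + (5/2 - 4))/((-269486/250450)) = (-424 - 3/2)/((-269486*1/250450)) = -851/(2*(-134743/125225)) = -851/2*(-125225/134743) = 106566475/269486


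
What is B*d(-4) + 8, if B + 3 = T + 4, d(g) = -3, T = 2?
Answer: -1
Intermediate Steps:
B = 3 (B = -3 + (2 + 4) = -3 + 6 = 3)
B*d(-4) + 8 = 3*(-3) + 8 = -9 + 8 = -1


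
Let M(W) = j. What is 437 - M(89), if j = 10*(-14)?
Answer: 577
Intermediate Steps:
j = -140
M(W) = -140
437 - M(89) = 437 - 1*(-140) = 437 + 140 = 577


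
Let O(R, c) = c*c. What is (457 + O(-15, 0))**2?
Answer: 208849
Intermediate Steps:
O(R, c) = c**2
(457 + O(-15, 0))**2 = (457 + 0**2)**2 = (457 + 0)**2 = 457**2 = 208849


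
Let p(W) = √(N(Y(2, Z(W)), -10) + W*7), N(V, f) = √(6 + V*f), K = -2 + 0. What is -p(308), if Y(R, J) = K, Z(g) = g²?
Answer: -√(2156 + √26) ≈ -46.488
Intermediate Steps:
K = -2
Y(R, J) = -2
p(W) = √(√26 + 7*W) (p(W) = √(√(6 - 2*(-10)) + W*7) = √(√(6 + 20) + 7*W) = √(√26 + 7*W))
-p(308) = -√(√26 + 7*308) = -√(√26 + 2156) = -√(2156 + √26)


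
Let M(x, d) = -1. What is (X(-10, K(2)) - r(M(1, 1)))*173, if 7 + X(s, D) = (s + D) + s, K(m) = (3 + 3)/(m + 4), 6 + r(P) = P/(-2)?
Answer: -7093/2 ≈ -3546.5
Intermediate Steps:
r(P) = -6 - P/2 (r(P) = -6 + P/(-2) = -6 + P*(-1/2) = -6 - P/2)
K(m) = 6/(4 + m)
X(s, D) = -7 + D + 2*s (X(s, D) = -7 + ((s + D) + s) = -7 + ((D + s) + s) = -7 + (D + 2*s) = -7 + D + 2*s)
(X(-10, K(2)) - r(M(1, 1)))*173 = ((-7 + 6/(4 + 2) + 2*(-10)) - (-6 - 1/2*(-1)))*173 = ((-7 + 6/6 - 20) - (-6 + 1/2))*173 = ((-7 + 6*(1/6) - 20) - 1*(-11/2))*173 = ((-7 + 1 - 20) + 11/2)*173 = (-26 + 11/2)*173 = -41/2*173 = -7093/2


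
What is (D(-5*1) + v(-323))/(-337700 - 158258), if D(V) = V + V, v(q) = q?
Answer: 333/495958 ≈ 0.00067143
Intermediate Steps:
D(V) = 2*V
(D(-5*1) + v(-323))/(-337700 - 158258) = (2*(-5*1) - 323)/(-337700 - 158258) = (2*(-5) - 323)/(-495958) = (-10 - 323)*(-1/495958) = -333*(-1/495958) = 333/495958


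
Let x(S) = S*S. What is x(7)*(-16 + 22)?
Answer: 294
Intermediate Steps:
x(S) = S**2
x(7)*(-16 + 22) = 7**2*(-16 + 22) = 49*6 = 294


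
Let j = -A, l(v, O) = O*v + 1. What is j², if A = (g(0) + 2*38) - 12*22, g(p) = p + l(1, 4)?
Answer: 33489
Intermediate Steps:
l(v, O) = 1 + O*v
g(p) = 5 + p (g(p) = p + (1 + 4*1) = p + (1 + 4) = p + 5 = 5 + p)
A = -183 (A = ((5 + 0) + 2*38) - 12*22 = (5 + 76) - 264 = 81 - 264 = -183)
j = 183 (j = -1*(-183) = 183)
j² = 183² = 33489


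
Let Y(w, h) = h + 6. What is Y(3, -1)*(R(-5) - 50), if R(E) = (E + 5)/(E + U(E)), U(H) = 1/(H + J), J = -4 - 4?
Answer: -250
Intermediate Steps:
J = -8
Y(w, h) = 6 + h
U(H) = 1/(-8 + H) (U(H) = 1/(H - 8) = 1/(-8 + H))
R(E) = (5 + E)/(E + 1/(-8 + E)) (R(E) = (E + 5)/(E + 1/(-8 + E)) = (5 + E)/(E + 1/(-8 + E)))
Y(3, -1)*(R(-5) - 50) = (6 - 1)*((-8 - 5)*(5 - 5)/(1 - 5*(-8 - 5)) - 50) = 5*(-13*0/(1 - 5*(-13)) - 50) = 5*(-13*0/(1 + 65) - 50) = 5*(-13*0/66 - 50) = 5*((1/66)*(-13)*0 - 50) = 5*(0 - 50) = 5*(-50) = -250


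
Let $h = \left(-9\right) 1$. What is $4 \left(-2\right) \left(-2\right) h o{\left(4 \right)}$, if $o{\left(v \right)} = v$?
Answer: $-576$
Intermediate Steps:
$h = -9$
$4 \left(-2\right) \left(-2\right) h o{\left(4 \right)} = 4 \left(-2\right) \left(-2\right) \left(-9\right) 4 = \left(-8\right) \left(-2\right) \left(-9\right) 4 = 16 \left(-9\right) 4 = \left(-144\right) 4 = -576$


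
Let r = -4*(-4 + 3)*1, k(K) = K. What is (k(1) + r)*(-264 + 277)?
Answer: 65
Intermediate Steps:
r = 4 (r = -4*(-1)*1 = 4*1 = 4)
(k(1) + r)*(-264 + 277) = (1 + 4)*(-264 + 277) = 5*13 = 65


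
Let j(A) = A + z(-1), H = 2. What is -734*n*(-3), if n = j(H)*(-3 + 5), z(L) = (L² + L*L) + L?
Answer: 13212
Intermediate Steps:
z(L) = L + 2*L² (z(L) = (L² + L²) + L = 2*L² + L = L + 2*L²)
j(A) = 1 + A (j(A) = A - (1 + 2*(-1)) = A - (1 - 2) = A - 1*(-1) = A + 1 = 1 + A)
n = 6 (n = (1 + 2)*(-3 + 5) = 3*2 = 6)
-734*n*(-3) = -4404*(-3) = -734*(-18) = 13212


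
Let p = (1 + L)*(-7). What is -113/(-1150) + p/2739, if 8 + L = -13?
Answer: 470507/3149850 ≈ 0.14937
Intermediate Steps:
L = -21 (L = -8 - 13 = -21)
p = 140 (p = (1 - 21)*(-7) = -20*(-7) = 140)
-113/(-1150) + p/2739 = -113/(-1150) + 140/2739 = -113*(-1/1150) + 140*(1/2739) = 113/1150 + 140/2739 = 470507/3149850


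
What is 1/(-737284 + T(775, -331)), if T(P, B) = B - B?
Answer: -1/737284 ≈ -1.3563e-6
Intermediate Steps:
T(P, B) = 0
1/(-737284 + T(775, -331)) = 1/(-737284 + 0) = 1/(-737284) = -1/737284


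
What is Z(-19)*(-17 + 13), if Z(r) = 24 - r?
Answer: -172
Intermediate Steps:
Z(-19)*(-17 + 13) = (24 - 1*(-19))*(-17 + 13) = (24 + 19)*(-4) = 43*(-4) = -172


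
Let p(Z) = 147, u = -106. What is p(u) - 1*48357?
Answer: -48210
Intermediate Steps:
p(u) - 1*48357 = 147 - 1*48357 = 147 - 48357 = -48210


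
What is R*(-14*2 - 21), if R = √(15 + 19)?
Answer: -49*√34 ≈ -285.72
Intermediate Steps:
R = √34 ≈ 5.8309
R*(-14*2 - 21) = √34*(-14*2 - 21) = √34*(-28 - 21) = √34*(-49) = -49*√34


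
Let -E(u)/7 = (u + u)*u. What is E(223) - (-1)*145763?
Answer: -550443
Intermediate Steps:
E(u) = -14*u**2 (E(u) = -7*(u + u)*u = -7*2*u*u = -14*u**2)
E(223) - (-1)*145763 = -14*223**2 - (-1)*145763 = -14*49729 - 1*(-145763) = -696206 + 145763 = -550443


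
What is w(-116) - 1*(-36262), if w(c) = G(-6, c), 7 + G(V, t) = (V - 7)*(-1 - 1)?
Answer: 36281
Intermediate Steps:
G(V, t) = 7 - 2*V (G(V, t) = -7 + (V - 7)*(-1 - 1) = -7 + (-7 + V)*(-2) = -7 + (14 - 2*V) = 7 - 2*V)
w(c) = 19 (w(c) = 7 - 2*(-6) = 7 + 12 = 19)
w(-116) - 1*(-36262) = 19 - 1*(-36262) = 19 + 36262 = 36281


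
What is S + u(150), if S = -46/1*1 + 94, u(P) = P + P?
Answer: 348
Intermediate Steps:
u(P) = 2*P
S = 48 (S = -46*1*1 + 94 = -46*1 + 94 = -46 + 94 = 48)
S + u(150) = 48 + 2*150 = 48 + 300 = 348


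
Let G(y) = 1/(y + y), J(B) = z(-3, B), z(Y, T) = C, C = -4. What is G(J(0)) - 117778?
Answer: -942225/8 ≈ -1.1778e+5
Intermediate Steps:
z(Y, T) = -4
J(B) = -4
G(y) = 1/(2*y)
G(J(0)) - 117778 = (½)/(-4) - 117778 = (½)*(-¼) - 117778 = -⅛ - 117778 = -942225/8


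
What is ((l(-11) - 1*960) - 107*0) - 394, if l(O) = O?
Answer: -1365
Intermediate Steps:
((l(-11) - 1*960) - 107*0) - 394 = ((-11 - 1*960) - 107*0) - 394 = ((-11 - 960) + 0) - 394 = (-971 + 0) - 394 = -971 - 394 = -1365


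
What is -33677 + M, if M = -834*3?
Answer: -36179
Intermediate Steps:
M = -2502
-33677 + M = -33677 - 2502 = -36179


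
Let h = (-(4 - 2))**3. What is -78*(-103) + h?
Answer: 8026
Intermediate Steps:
h = -8 (h = (-1*2)**3 = (-2)**3 = -8)
-78*(-103) + h = -78*(-103) - 8 = 8034 - 8 = 8026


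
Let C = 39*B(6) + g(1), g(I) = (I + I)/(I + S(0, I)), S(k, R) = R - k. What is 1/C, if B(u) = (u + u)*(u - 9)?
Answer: -1/1403 ≈ -0.00071276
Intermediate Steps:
g(I) = 1 (g(I) = (I + I)/(I + (I - 1*0)) = (2*I)/(I + (I + 0)) = (2*I)/(I + I) = (2*I)/((2*I)) = (2*I)*(1/(2*I)) = 1)
B(u) = 2*u*(-9 + u) (B(u) = (2*u)*(-9 + u) = 2*u*(-9 + u))
C = -1403 (C = 39*(2*6*(-9 + 6)) + 1 = 39*(2*6*(-3)) + 1 = 39*(-36) + 1 = -1404 + 1 = -1403)
1/C = 1/(-1403) = -1/1403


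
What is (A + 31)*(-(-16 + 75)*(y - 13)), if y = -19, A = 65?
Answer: 181248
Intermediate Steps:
(A + 31)*(-(-16 + 75)*(y - 13)) = (65 + 31)*(-(-16 + 75)*(-19 - 13)) = 96*(-59*(-32)) = 96*(-1*(-1888)) = 96*1888 = 181248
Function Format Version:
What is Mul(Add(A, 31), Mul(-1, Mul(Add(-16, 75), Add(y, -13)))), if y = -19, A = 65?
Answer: 181248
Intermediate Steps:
Mul(Add(A, 31), Mul(-1, Mul(Add(-16, 75), Add(y, -13)))) = Mul(Add(65, 31), Mul(-1, Mul(Add(-16, 75), Add(-19, -13)))) = Mul(96, Mul(-1, Mul(59, -32))) = Mul(96, Mul(-1, -1888)) = Mul(96, 1888) = 181248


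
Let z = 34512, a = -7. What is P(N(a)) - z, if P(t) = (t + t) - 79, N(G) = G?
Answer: -34605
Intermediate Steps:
P(t) = -79 + 2*t (P(t) = 2*t - 79 = -79 + 2*t)
P(N(a)) - z = (-79 + 2*(-7)) - 1*34512 = (-79 - 14) - 34512 = -93 - 34512 = -34605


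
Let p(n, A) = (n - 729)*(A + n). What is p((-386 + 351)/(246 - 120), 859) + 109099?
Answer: -167555963/324 ≈ -5.1715e+5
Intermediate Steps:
p(n, A) = (-729 + n)*(A + n)
p((-386 + 351)/(246 - 120), 859) + 109099 = (((-386 + 351)/(246 - 120))**2 - 729*859 - 729*(-386 + 351)/(246 - 120) + 859*((-386 + 351)/(246 - 120))) + 109099 = ((-35/126)**2 - 626211 - (-25515)/126 + 859*(-35/126)) + 109099 = ((-35*1/126)**2 - 626211 - (-25515)/126 + 859*(-35*1/126)) + 109099 = ((-5/18)**2 - 626211 - 729*(-5/18) + 859*(-5/18)) + 109099 = (25/324 - 626211 + 405/2 - 4295/18) + 109099 = -202904039/324 + 109099 = -167555963/324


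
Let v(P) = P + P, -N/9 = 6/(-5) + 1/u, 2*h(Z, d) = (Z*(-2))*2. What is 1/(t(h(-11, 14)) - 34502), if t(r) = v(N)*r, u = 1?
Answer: -5/172114 ≈ -2.9051e-5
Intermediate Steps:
h(Z, d) = -2*Z (h(Z, d) = ((Z*(-2))*2)/2 = (-2*Z*2)/2 = (-4*Z)/2 = -2*Z)
N = 9/5 (N = -9*(6/(-5) + 1/1) = -9*(6*(-⅕) + 1*1) = -9*(-6/5 + 1) = -9*(-⅕) = 9/5 ≈ 1.8000)
v(P) = 2*P
t(r) = 18*r/5 (t(r) = (2*(9/5))*r = 18*r/5)
1/(t(h(-11, 14)) - 34502) = 1/(18*(-2*(-11))/5 - 34502) = 1/((18/5)*22 - 34502) = 1/(396/5 - 34502) = 1/(-172114/5) = -5/172114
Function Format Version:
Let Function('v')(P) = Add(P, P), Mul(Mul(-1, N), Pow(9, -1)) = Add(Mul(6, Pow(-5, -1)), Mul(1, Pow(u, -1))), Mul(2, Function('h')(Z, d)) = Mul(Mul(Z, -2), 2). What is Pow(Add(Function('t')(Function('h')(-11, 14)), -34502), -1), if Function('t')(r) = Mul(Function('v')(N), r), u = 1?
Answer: Rational(-5, 172114) ≈ -2.9051e-5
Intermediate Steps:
Function('h')(Z, d) = Mul(-2, Z) (Function('h')(Z, d) = Mul(Rational(1, 2), Mul(Mul(Z, -2), 2)) = Mul(Rational(1, 2), Mul(Mul(-2, Z), 2)) = Mul(Rational(1, 2), Mul(-4, Z)) = Mul(-2, Z))
N = Rational(9, 5) (N = Mul(-9, Add(Mul(6, Pow(-5, -1)), Mul(1, Pow(1, -1)))) = Mul(-9, Add(Mul(6, Rational(-1, 5)), Mul(1, 1))) = Mul(-9, Add(Rational(-6, 5), 1)) = Mul(-9, Rational(-1, 5)) = Rational(9, 5) ≈ 1.8000)
Function('v')(P) = Mul(2, P)
Function('t')(r) = Mul(Rational(18, 5), r) (Function('t')(r) = Mul(Mul(2, Rational(9, 5)), r) = Mul(Rational(18, 5), r))
Pow(Add(Function('t')(Function('h')(-11, 14)), -34502), -1) = Pow(Add(Mul(Rational(18, 5), Mul(-2, -11)), -34502), -1) = Pow(Add(Mul(Rational(18, 5), 22), -34502), -1) = Pow(Add(Rational(396, 5), -34502), -1) = Pow(Rational(-172114, 5), -1) = Rational(-5, 172114)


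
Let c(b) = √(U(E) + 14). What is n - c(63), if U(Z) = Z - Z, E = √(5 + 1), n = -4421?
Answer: -4421 - √14 ≈ -4424.7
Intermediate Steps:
E = √6 ≈ 2.4495
U(Z) = 0
c(b) = √14 (c(b) = √(0 + 14) = √14)
n - c(63) = -4421 - √14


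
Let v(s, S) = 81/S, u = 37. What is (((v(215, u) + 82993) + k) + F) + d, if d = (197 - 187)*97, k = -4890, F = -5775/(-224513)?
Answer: 656876307841/8306981 ≈ 79075.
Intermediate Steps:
F = 5775/224513 (F = -5775*(-1/224513) = 5775/224513 ≈ 0.025722)
d = 970 (d = 10*97 = 970)
(((v(215, u) + 82993) + k) + F) + d = (((81/37 + 82993) - 4890) + 5775/224513) + 970 = ((3070822/37 - 4890) + 5775/224513) + 970 = (2889892/37 + 5775/224513) + 970 = 648818536271/8306981 + 970 = 656876307841/8306981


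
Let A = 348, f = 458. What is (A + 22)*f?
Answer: 169460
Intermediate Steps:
(A + 22)*f = (348 + 22)*458 = 370*458 = 169460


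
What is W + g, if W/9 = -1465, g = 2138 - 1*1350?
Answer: -12397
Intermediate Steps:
g = 788 (g = 2138 - 1350 = 788)
W = -13185 (W = 9*(-1465) = -13185)
W + g = -13185 + 788 = -12397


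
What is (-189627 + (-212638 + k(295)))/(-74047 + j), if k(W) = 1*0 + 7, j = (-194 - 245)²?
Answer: -67043/19779 ≈ -3.3896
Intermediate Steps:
j = 192721 (j = (-439)² = 192721)
k(W) = 7 (k(W) = 0 + 7 = 7)
(-189627 + (-212638 + k(295)))/(-74047 + j) = (-189627 + (-212638 + 7))/(-74047 + 192721) = (-189627 - 212631)/118674 = -402258*1/118674 = -67043/19779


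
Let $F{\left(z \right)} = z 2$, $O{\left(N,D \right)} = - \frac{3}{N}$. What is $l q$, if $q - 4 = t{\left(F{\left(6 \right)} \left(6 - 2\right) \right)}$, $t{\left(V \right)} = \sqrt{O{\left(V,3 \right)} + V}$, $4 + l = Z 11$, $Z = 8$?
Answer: $336 + 21 \sqrt{767} \approx 917.59$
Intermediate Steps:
$F{\left(z \right)} = 2 z$
$l = 84$ ($l = -4 + 8 \cdot 11 = -4 + 88 = 84$)
$t{\left(V \right)} = \sqrt{V - \frac{3}{V}}$ ($t{\left(V \right)} = \sqrt{- \frac{3}{V} + V} = \sqrt{V - \frac{3}{V}}$)
$q = 4 + \frac{\sqrt{767}}{4}$ ($q = 4 + \sqrt{2 \cdot 6 \left(6 - 2\right) - \frac{3}{2 \cdot 6 \left(6 - 2\right)}} = 4 + \sqrt{12 \cdot 4 - \frac{3}{12 \cdot 4}} = 4 + \sqrt{48 - \frac{3}{48}} = 4 + \sqrt{48 - \frac{1}{16}} = 4 + \sqrt{\frac{767}{16}} = 4 + \frac{\sqrt{767}}{4} \approx 10.924$)
$l q = 84 \left(4 + \frac{\sqrt{767}}{4}\right) = 336 + 21 \sqrt{767}$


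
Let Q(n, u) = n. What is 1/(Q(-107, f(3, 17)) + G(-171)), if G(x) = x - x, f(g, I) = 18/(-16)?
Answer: -1/107 ≈ -0.0093458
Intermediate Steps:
f(g, I) = -9/8 (f(g, I) = 18*(-1/16) = -9/8)
G(x) = 0
1/(Q(-107, f(3, 17)) + G(-171)) = 1/(-107 + 0) = 1/(-107) = -1/107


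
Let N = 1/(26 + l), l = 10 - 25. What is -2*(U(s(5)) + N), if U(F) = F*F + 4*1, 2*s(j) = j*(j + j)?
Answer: -13840/11 ≈ -1258.2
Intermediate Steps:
s(j) = j² (s(j) = (j*(j + j))/2 = (j*(2*j))/2 = (2*j²)/2 = j²)
U(F) = 4 + F² (U(F) = F² + 4 = 4 + F²)
l = -15
N = 1/11 (N = 1/(26 - 15) = 1/11 ≈ 0.090909)
-2*(U(s(5)) + N) = -2*((4 + (5²)²) + 1/11) = -2*((4 + 25²) + 1/11) = -2*((4 + 625) + 1/11) = -2*(629 + 1/11) = -2*6920/11 = -13840/11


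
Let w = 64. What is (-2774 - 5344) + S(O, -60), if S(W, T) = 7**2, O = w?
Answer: -8069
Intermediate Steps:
O = 64
S(W, T) = 49
(-2774 - 5344) + S(O, -60) = (-2774 - 5344) + 49 = -8118 + 49 = -8069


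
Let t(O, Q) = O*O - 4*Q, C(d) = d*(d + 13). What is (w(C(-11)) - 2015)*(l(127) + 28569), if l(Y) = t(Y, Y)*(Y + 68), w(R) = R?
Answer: -6263090568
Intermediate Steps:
C(d) = d*(13 + d)
t(O, Q) = O² - 4*Q
l(Y) = (68 + Y)*(Y² - 4*Y) (l(Y) = (Y² - 4*Y)*(Y + 68) = (Y² - 4*Y)*(68 + Y) = (68 + Y)*(Y² - 4*Y))
(w(C(-11)) - 2015)*(l(127) + 28569) = (-11*(13 - 11) - 2015)*(127*(-4 + 127)*(68 + 127) + 28569) = (-11*2 - 2015)*(127*123*195 + 28569) = (-22 - 2015)*(3046095 + 28569) = -2037*3074664 = -6263090568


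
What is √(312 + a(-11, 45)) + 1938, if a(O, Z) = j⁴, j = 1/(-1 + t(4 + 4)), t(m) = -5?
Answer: 1938 + √404353/36 ≈ 1955.7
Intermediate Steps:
j = -⅙ (j = 1/(-1 - 5) = 1/(-6) = -⅙ ≈ -0.16667)
a(O, Z) = 1/1296 (a(O, Z) = (-⅙)⁴ = 1/1296)
√(312 + a(-11, 45)) + 1938 = √(312 + 1/1296) + 1938 = √(404353/1296) + 1938 = √404353/36 + 1938 = 1938 + √404353/36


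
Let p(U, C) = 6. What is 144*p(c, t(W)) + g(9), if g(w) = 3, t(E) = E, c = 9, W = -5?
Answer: 867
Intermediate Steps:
144*p(c, t(W)) + g(9) = 144*6 + 3 = 864 + 3 = 867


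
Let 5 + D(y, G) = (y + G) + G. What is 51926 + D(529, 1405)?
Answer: 55260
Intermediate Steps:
D(y, G) = -5 + y + 2*G (D(y, G) = -5 + ((y + G) + G) = -5 + ((G + y) + G) = -5 + (y + 2*G) = -5 + y + 2*G)
51926 + D(529, 1405) = 51926 + (-5 + 529 + 2*1405) = 51926 + (-5 + 529 + 2810) = 51926 + 3334 = 55260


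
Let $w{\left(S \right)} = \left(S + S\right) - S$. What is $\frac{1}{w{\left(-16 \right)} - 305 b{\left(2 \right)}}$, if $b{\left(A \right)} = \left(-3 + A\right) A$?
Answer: $\frac{1}{594} \approx 0.0016835$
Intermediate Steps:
$b{\left(A \right)} = A \left(-3 + A\right)$
$w{\left(S \right)} = S$ ($w{\left(S \right)} = 2 S - S = S$)
$\frac{1}{w{\left(-16 \right)} - 305 b{\left(2 \right)}} = \frac{1}{-16 - 305 \cdot 2 \left(-3 + 2\right)} = \frac{1}{-16 - 305 \cdot 2 \left(-1\right)} = \frac{1}{-16 - -610} = \frac{1}{-16 + 610} = \frac{1}{594}$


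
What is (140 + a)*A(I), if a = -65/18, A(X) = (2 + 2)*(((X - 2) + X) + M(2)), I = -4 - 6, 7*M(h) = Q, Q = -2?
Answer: -255320/21 ≈ -12158.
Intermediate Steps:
M(h) = -2/7 (M(h) = (⅐)*(-2) = -2/7)
I = -10
A(X) = -64/7 + 8*X (A(X) = (2 + 2)*(((X - 2) + X) - 2/7) = 4*(((-2 + X) + X) - 2/7) = 4*((-2 + 2*X) - 2/7) = 4*(-16/7 + 2*X) = -64/7 + 8*X)
a = -65/18 (a = -65*1/18 = -65/18 ≈ -3.6111)
(140 + a)*A(I) = (140 - 65/18)*(-64/7 + 8*(-10)) = 2455*(-64/7 - 80)/18 = (2455/18)*(-624/7) = -255320/21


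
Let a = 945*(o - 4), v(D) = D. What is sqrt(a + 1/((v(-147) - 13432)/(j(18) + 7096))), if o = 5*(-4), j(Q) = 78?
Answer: I*sqrt(4182045401626)/13579 ≈ 150.6*I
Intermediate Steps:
o = -20
a = -22680 (a = 945*(-20 - 4) = 945*(-24) = -22680)
sqrt(a + 1/((v(-147) - 13432)/(j(18) + 7096))) = sqrt(-22680 + 1/((-147 - 13432)/(78 + 7096))) = sqrt(-22680 + 1/(-13579/7174)) = sqrt(-22680 - 7174/13579) = sqrt(-307978894/13579) = I*sqrt(4182045401626)/13579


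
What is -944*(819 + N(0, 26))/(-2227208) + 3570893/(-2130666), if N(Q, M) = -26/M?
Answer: -788479777109/593179545066 ≈ -1.3292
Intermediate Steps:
-944*(819 + N(0, 26))/(-2227208) + 3570893/(-2130666) = -944*(819 - 26/26)/(-2227208) + 3570893/(-2130666) = -944*(819 - 26*1/26)*(-1/2227208) + 3570893*(-1/2130666) = -944*(819 - 1)*(-1/2227208) - 3570893/2130666 = -944*818*(-1/2227208) - 3570893/2130666 = -772192*(-1/2227208) - 3570893/2130666 = 96524/278401 - 3570893/2130666 = -788479777109/593179545066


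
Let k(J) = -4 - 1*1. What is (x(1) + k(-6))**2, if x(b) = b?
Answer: 16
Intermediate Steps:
k(J) = -5 (k(J) = -4 - 1 = -5)
(x(1) + k(-6))**2 = (1 - 5)**2 = (-4)**2 = 16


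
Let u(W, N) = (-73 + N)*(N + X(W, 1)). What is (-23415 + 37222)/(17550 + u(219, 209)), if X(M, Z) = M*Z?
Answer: 13807/75758 ≈ 0.18225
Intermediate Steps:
u(W, N) = (-73 + N)*(N + W) (u(W, N) = (-73 + N)*(N + W*1) = (-73 + N)*(N + W))
(-23415 + 37222)/(17550 + u(219, 209)) = (-23415 + 37222)/(17550 + (209**2 - 73*209 - 73*219 + 209*219)) = 13807/(17550 + (43681 - 15257 - 15987 + 45771)) = 13807/(17550 + 58208) = 13807/75758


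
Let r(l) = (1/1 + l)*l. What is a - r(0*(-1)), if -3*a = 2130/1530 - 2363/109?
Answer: 112774/16677 ≈ 6.7622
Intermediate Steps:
a = 112774/16677 (a = -(2130/1530 - 2363/109)/3 = -(2130*(1/1530) - 2363*1/109)/3 = -(71/51 - 2363/109)/3 = -⅓*(-112774/5559) = 112774/16677 ≈ 6.7622)
r(l) = l*(1 + l) (r(l) = (1 + l)*l = l*(1 + l))
a - r(0*(-1)) = 112774/16677 - 0*(-1)*(1 + 0*(-1)) = 112774/16677 - 0*(1 + 0) = 112774/16677 - 0 = 112774/16677 - 1*0 = 112774/16677 + 0 = 112774/16677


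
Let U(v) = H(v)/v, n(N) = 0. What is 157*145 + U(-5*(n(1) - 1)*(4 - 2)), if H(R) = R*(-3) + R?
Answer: 22763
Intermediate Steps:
H(R) = -2*R (H(R) = -3*R + R = -2*R)
U(v) = -2 (U(v) = (-2*v)/v = -2)
157*145 + U(-5*(n(1) - 1)*(4 - 2)) = 157*145 - 2 = 22765 - 2 = 22763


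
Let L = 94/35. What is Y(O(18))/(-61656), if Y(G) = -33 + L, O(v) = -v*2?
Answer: 1061/2157960 ≈ 0.00049167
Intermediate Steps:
L = 94/35 (L = 94*(1/35) = 94/35 ≈ 2.6857)
O(v) = -2*v
Y(G) = -1061/35 (Y(G) = -33 + 94/35 = -1061/35)
Y(O(18))/(-61656) = -1061/35/(-61656) = -1061/35*(-1/61656) = 1061/2157960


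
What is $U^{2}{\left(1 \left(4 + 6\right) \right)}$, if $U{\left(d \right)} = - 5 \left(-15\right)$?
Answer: $5625$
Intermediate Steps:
$U{\left(d \right)} = 75$ ($U{\left(d \right)} = \left(-1\right) \left(-75\right) = 75$)
$U^{2}{\left(1 \left(4 + 6\right) \right)} = 75^{2} = 5625$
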